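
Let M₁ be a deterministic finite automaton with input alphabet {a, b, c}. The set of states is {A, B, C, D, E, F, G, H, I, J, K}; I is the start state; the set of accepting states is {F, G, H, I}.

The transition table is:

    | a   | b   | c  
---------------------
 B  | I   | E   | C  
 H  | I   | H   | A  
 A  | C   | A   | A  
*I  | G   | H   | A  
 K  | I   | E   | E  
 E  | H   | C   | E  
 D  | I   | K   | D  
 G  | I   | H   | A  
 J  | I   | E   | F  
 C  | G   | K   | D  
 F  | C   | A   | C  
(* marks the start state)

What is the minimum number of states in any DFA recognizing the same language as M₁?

3

Reachable states from the start: {A,C,D,E,G,H,I,K}. Unreachable: {B,F,J} — drop them.
P0 = {G,H,I} | {A,C,D,E,K}.
Refine {A,C,D,E,K} on symbol a: members go to different blocks, giving {C,D,E,K} and {A}.
No further refinement is possible. Final partition (3 blocks): {G,H,I} | {C,D,E,K} | {A}.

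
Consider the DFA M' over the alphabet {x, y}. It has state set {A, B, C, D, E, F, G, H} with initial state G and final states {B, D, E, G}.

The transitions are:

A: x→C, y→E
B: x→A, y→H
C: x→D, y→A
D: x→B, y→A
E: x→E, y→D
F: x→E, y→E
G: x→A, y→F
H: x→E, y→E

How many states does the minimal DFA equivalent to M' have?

Initial partition by acceptance: {B,D,E,G} | {A,C,F,H}.
Refine {B,D,E,G} on symbol x: members go to different blocks, giving {B,G} and {D,E}.
Refine {A,C,F,H} on symbol x: members go to different blocks, giving {C,F,H} and {A}.
Split {C,F,H} by δ(·,y) → {F,H} and {C}.
Split {D,E} by δ(·,x) → {D} and {E}.
Stable partition: {B,G} | {F,H} | {D} | {A} | {C} | {E} — 6 equivalence classes.

6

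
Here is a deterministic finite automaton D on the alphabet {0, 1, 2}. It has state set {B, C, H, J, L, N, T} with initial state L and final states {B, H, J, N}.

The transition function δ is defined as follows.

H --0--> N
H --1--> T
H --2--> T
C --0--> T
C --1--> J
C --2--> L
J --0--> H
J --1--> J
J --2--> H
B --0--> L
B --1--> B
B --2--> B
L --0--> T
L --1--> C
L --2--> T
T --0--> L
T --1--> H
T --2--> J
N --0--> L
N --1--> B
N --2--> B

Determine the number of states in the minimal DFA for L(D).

6

Every state is reachable, so we keep all 7.
Initial partition by acceptance: {B,H,J,N} | {C,L,T}.
Refine {B,H,J,N} on symbol 0: members go to different blocks, giving {H,J} and {B,N}.
Split {H,J} by δ(·,0) → {J} and {H}.
Split {C,L,T} by δ(·,1) → {T} and {C} and {L}.
Stable partition: {J} | {T} | {B,N} | {H} | {C} | {L} — 6 equivalence classes.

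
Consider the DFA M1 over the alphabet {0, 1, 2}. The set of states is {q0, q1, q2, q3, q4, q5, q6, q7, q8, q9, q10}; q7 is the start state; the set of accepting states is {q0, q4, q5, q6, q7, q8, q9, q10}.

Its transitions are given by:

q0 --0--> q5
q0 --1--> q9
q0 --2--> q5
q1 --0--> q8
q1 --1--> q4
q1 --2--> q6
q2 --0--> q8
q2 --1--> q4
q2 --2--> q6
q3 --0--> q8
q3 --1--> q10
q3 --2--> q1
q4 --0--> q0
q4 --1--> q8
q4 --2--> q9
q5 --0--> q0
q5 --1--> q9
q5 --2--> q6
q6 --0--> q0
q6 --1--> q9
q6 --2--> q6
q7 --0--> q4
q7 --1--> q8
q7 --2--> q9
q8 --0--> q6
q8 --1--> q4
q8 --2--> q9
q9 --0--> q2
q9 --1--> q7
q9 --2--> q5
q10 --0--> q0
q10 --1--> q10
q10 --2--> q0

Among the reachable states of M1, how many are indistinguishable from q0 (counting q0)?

3

First remove the unreachable states {q1,q3,q10}; 8 states remain.
Initial partition by acceptance: {q0,q4,q5,q6,q7,q8,q9} | {q2}.
On input 0, block {q0,q4,q5,q6,q7,q8,q9} splits into {q0,q4,q5,q6,q7,q8} and {q9}.
Refine {q0,q4,q5,q6,q7,q8} on symbol 1: members go to different blocks, giving {q0,q5,q6} and {q4,q7,q8}.
Split {q4,q7,q8} by δ(·,0) → {q4,q8} and {q7}.
No further refinement is possible. Final partition (5 blocks): {q0,q5,q6} | {q2} | {q9} | {q4,q8} | {q7}.
The equivalence class containing q0 is {q0,q5,q6}, of size 3.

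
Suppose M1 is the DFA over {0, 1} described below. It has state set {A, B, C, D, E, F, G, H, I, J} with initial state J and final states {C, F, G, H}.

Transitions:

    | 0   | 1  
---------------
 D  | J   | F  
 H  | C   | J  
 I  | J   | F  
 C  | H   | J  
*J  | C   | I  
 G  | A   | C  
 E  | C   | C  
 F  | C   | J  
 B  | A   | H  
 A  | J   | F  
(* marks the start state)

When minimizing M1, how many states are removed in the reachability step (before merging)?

BFS from J reaches {C, F, H, I, J}; the 5 state(s) A, B, D, E, G are never visited.

5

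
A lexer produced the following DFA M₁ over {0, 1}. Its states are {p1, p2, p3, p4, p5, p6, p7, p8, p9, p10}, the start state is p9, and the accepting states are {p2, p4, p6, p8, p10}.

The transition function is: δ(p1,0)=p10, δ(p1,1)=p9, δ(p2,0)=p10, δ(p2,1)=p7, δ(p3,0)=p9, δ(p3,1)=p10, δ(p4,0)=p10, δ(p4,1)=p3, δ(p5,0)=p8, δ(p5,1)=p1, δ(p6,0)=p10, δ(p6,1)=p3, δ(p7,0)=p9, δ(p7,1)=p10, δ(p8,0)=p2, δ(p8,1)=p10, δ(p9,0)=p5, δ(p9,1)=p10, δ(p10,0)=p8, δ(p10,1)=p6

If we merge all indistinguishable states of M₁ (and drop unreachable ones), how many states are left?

7

Reachable states from the start: {p1,p2,p3,p5,p6,p7,p8,p9,p10}. Unreachable: {p4} — drop them.
P0 = {p2,p6,p8,p10} | {p1,p3,p5,p7,p9}.
On input 1, block {p2,p6,p8,p10} splits into {p2,p6} and {p8,p10}.
On input 0, block {p1,p3,p5,p7,p9} splits into {p3,p7,p9} and {p1,p5}.
On input 0, block {p3,p7,p9} splits into {p3,p7} and {p9}.
On input 0, block {p8,p10} splits into {p8} and {p10}.
On input 0, block {p1,p5} splits into {p1} and {p5}.
No further refinement is possible. Final partition (7 blocks): {p2,p6} | {p3,p7} | {p8} | {p1} | {p9} | {p10} | {p5}.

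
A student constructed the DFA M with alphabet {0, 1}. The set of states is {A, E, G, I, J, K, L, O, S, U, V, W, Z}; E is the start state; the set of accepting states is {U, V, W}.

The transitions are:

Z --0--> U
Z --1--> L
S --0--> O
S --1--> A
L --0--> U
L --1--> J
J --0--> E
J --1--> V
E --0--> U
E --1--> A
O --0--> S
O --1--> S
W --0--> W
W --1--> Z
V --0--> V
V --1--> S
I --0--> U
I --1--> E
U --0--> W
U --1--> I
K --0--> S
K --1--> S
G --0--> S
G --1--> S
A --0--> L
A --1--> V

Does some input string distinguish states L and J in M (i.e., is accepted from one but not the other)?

Yes

First remove the unreachable states {G,K}; 11 states remain.
P0 = {U,V,W} | {A,E,I,J,L,O,S,Z}.
On input 0, block {A,E,I,J,L,O,S,Z} splits into {A,J,O,S} and {E,I,L,Z}.
Refine {U,V,W} on symbol 1: members go to different blocks, giving {U,W} and {V}.
Refine {A,J,O,S} on symbol 0: members go to different blocks, giving {O,S} and {A,J}.
Split {O,S} by δ(·,1) → {S} and {O}.
Split {E,I,L,Z} by δ(·,1) → {I,Z} and {E,L}.
Stable partition: {U,W} | {S} | {I,Z} | {V} | {A,J} | {O} | {E,L} — 7 equivalence classes.
L and J end up in different blocks, so they are distinguishable. For instance, the string '0' is accepted from only L.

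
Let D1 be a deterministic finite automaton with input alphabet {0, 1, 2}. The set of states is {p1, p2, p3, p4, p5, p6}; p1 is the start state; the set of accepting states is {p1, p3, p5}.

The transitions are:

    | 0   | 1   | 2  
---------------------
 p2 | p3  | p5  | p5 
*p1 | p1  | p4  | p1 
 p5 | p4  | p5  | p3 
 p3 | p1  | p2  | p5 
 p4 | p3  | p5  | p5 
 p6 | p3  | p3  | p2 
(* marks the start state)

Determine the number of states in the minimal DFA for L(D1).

4

Reachable states from the start: {p1,p2,p3,p4,p5}. Unreachable: {p6} — drop them.
Initial partition by acceptance: {p1,p3,p5} | {p2,p4}.
Refine {p1,p3,p5} on symbol 0: members go to different blocks, giving {p1,p3} and {p5}.
Refine {p1,p3} on symbol 2: members go to different blocks, giving {p1} and {p3}.
No further refinement is possible. Final partition (4 blocks): {p1} | {p2,p4} | {p5} | {p3}.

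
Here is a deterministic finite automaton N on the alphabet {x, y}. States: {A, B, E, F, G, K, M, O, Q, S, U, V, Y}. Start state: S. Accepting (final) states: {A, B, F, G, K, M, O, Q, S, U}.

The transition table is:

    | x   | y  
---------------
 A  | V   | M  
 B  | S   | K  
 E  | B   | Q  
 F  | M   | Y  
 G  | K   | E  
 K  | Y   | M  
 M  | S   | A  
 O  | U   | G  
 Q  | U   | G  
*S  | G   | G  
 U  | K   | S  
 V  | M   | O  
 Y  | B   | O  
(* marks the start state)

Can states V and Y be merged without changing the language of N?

Reachable states from the start: {A,B,E,G,K,M,O,Q,S,U,V,Y}. Unreachable: {F} — drop them.
P0 = {A,B,G,K,M,O,Q,S,U} | {E,V,Y}.
Split {A,B,G,K,M,O,Q,S,U} by δ(·,x) → {B,G,M,O,Q,S,U} and {A,K}.
Refine {B,G,M,O,Q,S,U} on symbol x: members go to different blocks, giving {B,M,O,Q,S} and {G,U}.
On input x, block {B,M,O,Q,S} splits into {O,Q,S} and {B,M}.
Refine {G,U} on symbol y: members go to different blocks, giving {U} and {G}.
On input x, block {O,Q,S} splits into {O,Q} and {S}.
No further refinement is possible. Final partition (7 blocks): {O,Q} | {E,V,Y} | {A,K} | {U} | {B,M} | {G} | {S}.
V and Y lie in the same block of the stable partition, so they are equivalent — no string distinguishes them.

Yes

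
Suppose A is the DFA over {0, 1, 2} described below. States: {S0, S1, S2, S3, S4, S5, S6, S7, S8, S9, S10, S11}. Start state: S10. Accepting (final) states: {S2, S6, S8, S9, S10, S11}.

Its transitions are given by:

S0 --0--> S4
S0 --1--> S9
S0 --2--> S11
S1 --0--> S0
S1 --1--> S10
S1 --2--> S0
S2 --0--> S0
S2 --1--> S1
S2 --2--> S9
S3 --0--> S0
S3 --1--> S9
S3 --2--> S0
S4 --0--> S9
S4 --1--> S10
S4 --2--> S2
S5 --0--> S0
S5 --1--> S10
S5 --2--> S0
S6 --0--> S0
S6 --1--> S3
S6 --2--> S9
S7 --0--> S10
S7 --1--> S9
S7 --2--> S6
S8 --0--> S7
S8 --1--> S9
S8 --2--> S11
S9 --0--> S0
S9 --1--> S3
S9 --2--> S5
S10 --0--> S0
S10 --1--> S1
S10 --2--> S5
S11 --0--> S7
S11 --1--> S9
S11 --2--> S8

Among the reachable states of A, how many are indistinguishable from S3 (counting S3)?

Initial partition by acceptance: {S2,S6,S8,S9,S10,S11} | {S0,S1,S3,S4,S5,S7}.
Refine {S2,S6,S8,S9,S10,S11} on symbol 1: members go to different blocks, giving {S2,S6,S9,S10} and {S8,S11}.
Split {S2,S6,S9,S10} by δ(·,2) → {S2,S6} and {S9,S10}.
Refine {S0,S1,S3,S4,S5,S7} on symbol 0: members go to different blocks, giving {S0,S1,S3,S5} and {S4,S7}.
Refine {S0,S1,S3,S5} on symbol 0: members go to different blocks, giving {S1,S3,S5} and {S0}.
The partition is now stable with 6 blocks: {S2,S6} | {S1,S3,S5} | {S8,S11} | {S9,S10} | {S4,S7} | {S0}.
The equivalence class containing S3 is {S1,S3,S5}, of size 3.

3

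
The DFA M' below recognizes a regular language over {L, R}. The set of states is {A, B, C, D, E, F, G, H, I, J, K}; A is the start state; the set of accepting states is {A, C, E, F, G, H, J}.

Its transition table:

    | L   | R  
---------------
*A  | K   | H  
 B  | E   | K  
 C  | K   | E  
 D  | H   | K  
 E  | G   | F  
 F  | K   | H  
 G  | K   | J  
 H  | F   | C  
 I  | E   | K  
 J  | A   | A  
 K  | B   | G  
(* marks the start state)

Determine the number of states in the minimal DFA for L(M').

First remove the unreachable states {D,I}; 9 states remain.
P0 = {A,C,E,F,G,H,J} | {B,K}.
Split {A,C,E,F,G,H,J} by δ(·,L) → {A,C,F,G} and {E,H,J}.
On input L, block {B,K} splits into {B} and {K}.
No further refinement is possible. Final partition (4 blocks): {A,C,F,G} | {B} | {E,H,J} | {K}.

4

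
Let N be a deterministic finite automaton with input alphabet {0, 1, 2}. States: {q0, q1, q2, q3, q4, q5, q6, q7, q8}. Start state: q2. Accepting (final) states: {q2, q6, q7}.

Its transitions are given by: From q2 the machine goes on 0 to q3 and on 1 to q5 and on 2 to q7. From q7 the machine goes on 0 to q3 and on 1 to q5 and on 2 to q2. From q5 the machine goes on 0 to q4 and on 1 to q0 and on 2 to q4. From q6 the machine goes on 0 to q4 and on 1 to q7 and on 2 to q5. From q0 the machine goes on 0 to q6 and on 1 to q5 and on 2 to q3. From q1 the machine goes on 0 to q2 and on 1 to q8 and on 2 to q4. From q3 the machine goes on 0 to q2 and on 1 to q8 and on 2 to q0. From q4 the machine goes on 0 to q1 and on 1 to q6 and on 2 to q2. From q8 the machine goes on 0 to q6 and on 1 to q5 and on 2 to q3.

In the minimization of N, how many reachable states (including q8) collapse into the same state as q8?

2

All states are reachable from the start state.
Start with accepting vs non-accepting: {q2,q6,q7} | {q0,q1,q3,q4,q5,q8}.
Split {q2,q6,q7} by δ(·,1) → {q2,q7} and {q6}.
Split {q0,q1,q3,q4,q5,q8} by δ(·,0) → {q0,q8} and {q1,q3} and {q4,q5}.
Refine {q1,q3} on symbol 2: members go to different blocks, giving {q1} and {q3}.
Refine {q4,q5} on symbol 0: members go to different blocks, giving {q4} and {q5}.
Stable partition: {q2,q7} | {q0,q8} | {q6} | {q1} | {q4} | {q3} | {q5} — 7 equivalence classes.
The equivalence class containing q8 is {q0,q8}, of size 2.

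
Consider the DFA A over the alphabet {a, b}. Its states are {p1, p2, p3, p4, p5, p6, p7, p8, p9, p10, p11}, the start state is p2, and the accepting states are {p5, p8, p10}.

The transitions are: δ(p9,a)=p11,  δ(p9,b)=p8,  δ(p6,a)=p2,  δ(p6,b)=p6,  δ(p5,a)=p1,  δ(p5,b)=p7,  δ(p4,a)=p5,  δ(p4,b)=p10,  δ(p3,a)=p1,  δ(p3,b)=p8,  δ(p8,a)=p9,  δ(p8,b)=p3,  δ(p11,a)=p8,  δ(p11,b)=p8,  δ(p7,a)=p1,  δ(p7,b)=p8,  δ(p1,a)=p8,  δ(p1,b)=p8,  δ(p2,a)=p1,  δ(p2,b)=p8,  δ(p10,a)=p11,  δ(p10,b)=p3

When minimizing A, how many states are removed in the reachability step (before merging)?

5

Starting at p2 and following transitions, the reachable set is {p1, p2, p3, p8, p9, p11}. That leaves p4, p5, p6, p7, p10 unreachable — 5 in total.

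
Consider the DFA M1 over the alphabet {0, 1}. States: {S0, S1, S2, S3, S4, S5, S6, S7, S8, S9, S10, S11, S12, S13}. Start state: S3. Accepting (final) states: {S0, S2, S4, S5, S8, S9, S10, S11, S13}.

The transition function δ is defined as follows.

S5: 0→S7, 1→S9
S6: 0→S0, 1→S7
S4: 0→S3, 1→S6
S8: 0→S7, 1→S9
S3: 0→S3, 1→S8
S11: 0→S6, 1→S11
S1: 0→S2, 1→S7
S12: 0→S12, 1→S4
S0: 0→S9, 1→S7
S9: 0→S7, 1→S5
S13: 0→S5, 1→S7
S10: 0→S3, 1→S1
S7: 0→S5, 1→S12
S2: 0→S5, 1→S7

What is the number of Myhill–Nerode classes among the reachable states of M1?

Reachable states from the start: {S0,S3,S4,S5,S6,S7,S8,S9,S12}. Unreachable: {S1,S2,S10,S11,S13} — drop them.
P0 = {S0,S4,S5,S8,S9} | {S3,S6,S7,S12}.
On input 0, block {S0,S4,S5,S8,S9} splits into {S4,S5,S8,S9} and {S0}.
Refine {S4,S5,S8,S9} on symbol 1: members go to different blocks, giving {S5,S8,S9} and {S4}.
Refine {S3,S6,S7,S12} on symbol 0: members go to different blocks, giving {S3,S12} and {S6} and {S7}.
Refine {S3,S12} on symbol 1: members go to different blocks, giving {S3} and {S12}.
No further refinement is possible. Final partition (7 blocks): {S5,S8,S9} | {S3} | {S0} | {S4} | {S6} | {S7} | {S12}.

7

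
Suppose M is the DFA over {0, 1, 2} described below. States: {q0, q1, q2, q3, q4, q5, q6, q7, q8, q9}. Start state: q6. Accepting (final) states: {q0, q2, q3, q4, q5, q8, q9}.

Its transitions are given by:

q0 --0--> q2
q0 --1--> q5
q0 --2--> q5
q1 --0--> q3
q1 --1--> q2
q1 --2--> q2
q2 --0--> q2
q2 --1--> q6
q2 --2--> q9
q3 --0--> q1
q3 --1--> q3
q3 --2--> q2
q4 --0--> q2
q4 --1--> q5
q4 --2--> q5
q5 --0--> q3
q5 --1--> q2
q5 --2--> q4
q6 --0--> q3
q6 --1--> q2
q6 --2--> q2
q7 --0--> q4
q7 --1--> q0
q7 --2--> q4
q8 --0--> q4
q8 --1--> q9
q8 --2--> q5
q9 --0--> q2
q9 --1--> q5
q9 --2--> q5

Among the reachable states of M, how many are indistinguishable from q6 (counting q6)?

First remove the unreachable states {q0,q7,q8}; 7 states remain.
Initial partition by acceptance: {q2,q3,q4,q5,q9} | {q1,q6}.
Refine {q2,q3,q4,q5,q9} on symbol 0: members go to different blocks, giving {q2,q4,q5,q9} and {q3}.
On input 0, block {q2,q4,q5,q9} splits into {q2,q4,q9} and {q5}.
Split {q2,q4,q9} by δ(·,1) → {q4,q9} and {q2}.
The partition is now stable with 5 blocks: {q4,q9} | {q1,q6} | {q3} | {q5} | {q2}.
The equivalence class containing q6 is {q1,q6}, of size 2.

2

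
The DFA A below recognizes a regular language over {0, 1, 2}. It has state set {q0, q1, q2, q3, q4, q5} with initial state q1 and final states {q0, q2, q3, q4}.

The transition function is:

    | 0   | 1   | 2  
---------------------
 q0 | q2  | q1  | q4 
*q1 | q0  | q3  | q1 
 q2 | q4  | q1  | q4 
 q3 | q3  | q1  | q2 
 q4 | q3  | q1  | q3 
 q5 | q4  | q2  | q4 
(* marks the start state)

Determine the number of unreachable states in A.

1

Starting at q1 and following transitions, the reachable set is {q0, q1, q2, q3, q4}. That leaves q5 unreachable — 1 in total.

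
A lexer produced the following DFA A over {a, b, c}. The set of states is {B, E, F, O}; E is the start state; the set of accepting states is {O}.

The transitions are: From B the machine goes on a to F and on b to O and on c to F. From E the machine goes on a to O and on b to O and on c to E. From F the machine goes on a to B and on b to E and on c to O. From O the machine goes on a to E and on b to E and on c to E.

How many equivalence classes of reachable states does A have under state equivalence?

States {B,F} cannot be reached from the start state, so discard them.
Start with accepting vs non-accepting: {O} | {E}.
Stable partition: {O} | {E} — 2 equivalence classes.

2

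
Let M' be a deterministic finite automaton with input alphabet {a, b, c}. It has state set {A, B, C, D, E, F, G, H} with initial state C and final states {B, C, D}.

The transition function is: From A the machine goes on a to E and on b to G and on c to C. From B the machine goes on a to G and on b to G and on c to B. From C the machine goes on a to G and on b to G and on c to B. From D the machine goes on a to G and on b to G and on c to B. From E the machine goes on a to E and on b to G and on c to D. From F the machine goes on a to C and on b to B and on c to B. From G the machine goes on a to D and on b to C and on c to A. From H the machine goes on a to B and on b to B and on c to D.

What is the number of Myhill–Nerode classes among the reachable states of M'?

First remove the unreachable states {F,H}; 6 states remain.
Start with accepting vs non-accepting: {B,C,D} | {A,E,G}.
Split {A,E,G} by δ(·,a) → {A,E} and {G}.
Stable partition: {B,C,D} | {A,E} | {G} — 3 equivalence classes.

3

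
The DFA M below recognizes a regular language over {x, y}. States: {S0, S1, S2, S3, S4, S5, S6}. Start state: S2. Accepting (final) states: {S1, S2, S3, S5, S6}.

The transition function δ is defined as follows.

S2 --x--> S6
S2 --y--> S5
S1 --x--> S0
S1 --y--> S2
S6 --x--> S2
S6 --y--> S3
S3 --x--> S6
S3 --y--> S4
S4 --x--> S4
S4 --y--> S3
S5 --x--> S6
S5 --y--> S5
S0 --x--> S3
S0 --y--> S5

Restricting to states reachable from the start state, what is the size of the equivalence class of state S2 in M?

First remove the unreachable states {S0,S1}; 5 states remain.
P0 = {S2,S3,S5,S6} | {S4}.
Split {S2,S3,S5,S6} by δ(·,y) → {S2,S5,S6} and {S3}.
Refine {S2,S5,S6} on symbol y: members go to different blocks, giving {S2,S5} and {S6}.
Stable partition: {S2,S5} | {S4} | {S3} | {S6} — 4 equivalence classes.
The equivalence class containing S2 is {S2,S5}, of size 2.

2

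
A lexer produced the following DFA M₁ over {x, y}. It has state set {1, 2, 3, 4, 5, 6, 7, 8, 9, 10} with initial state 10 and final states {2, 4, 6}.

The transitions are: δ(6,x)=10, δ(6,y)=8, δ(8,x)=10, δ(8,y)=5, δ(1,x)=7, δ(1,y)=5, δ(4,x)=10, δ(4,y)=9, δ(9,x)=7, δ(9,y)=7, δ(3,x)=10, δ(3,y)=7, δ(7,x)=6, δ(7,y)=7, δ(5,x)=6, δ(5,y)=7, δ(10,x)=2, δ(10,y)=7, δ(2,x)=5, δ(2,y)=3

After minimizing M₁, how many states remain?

States {1,4,9} cannot be reached from the start state, so discard them.
P0 = {2,6} | {3,5,7,8,10}.
Split {3,5,7,8,10} by δ(·,x) → {5,7,10} and {3,8}.
Stable partition: {2,6} | {5,7,10} | {3,8} — 3 equivalence classes.

3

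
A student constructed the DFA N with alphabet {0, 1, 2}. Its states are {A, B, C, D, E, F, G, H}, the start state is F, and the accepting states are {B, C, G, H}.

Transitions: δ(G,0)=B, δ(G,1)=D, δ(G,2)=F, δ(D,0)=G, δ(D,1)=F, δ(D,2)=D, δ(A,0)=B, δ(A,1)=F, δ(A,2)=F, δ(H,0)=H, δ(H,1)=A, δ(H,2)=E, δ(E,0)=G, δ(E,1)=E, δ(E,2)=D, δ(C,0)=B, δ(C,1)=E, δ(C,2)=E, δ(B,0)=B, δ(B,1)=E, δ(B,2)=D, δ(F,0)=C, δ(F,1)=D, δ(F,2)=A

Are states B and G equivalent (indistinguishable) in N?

Yes

Reachable states from the start: {A,B,C,D,E,F,G}. Unreachable: {H} — drop them.
Initial partition by acceptance: {B,C,G} | {A,D,E,F}.
Stable partition: {B,C,G} | {A,D,E,F} — 2 equivalence classes.
B and G lie in the same block of the stable partition, so they are equivalent — no string distinguishes them.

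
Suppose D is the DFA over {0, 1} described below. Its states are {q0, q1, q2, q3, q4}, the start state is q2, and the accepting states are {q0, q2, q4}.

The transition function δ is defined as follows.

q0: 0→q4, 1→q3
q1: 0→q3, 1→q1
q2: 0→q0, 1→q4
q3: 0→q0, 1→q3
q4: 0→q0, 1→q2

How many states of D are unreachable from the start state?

BFS from q2 reaches {q0, q2, q3, q4}; the 1 state(s) q1 are never visited.

1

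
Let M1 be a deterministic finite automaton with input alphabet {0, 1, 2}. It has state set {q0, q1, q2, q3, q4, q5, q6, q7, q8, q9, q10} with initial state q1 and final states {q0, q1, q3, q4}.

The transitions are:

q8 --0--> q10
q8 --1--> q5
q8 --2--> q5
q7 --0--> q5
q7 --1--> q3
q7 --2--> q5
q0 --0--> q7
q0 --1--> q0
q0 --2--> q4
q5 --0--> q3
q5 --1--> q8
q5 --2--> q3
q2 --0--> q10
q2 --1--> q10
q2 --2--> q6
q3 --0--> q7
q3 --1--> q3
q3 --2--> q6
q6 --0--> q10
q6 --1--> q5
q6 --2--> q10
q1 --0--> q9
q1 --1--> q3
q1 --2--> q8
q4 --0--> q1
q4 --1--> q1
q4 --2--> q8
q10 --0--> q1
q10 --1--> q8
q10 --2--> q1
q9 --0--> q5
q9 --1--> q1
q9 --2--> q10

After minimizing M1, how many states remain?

First remove the unreachable states {q0,q2,q4}; 8 states remain.
Start with accepting vs non-accepting: {q1,q3} | {q5,q6,q7,q8,q9,q10}.
Refine {q5,q6,q7,q8,q9,q10} on symbol 0: members go to different blocks, giving {q6,q7,q8,q9} and {q5,q10}.
Split {q6,q7,q8,q9} by δ(·,1) → {q6,q8} and {q7,q9}.
The partition is now stable with 4 blocks: {q1,q3} | {q6,q8} | {q5,q10} | {q7,q9}.

4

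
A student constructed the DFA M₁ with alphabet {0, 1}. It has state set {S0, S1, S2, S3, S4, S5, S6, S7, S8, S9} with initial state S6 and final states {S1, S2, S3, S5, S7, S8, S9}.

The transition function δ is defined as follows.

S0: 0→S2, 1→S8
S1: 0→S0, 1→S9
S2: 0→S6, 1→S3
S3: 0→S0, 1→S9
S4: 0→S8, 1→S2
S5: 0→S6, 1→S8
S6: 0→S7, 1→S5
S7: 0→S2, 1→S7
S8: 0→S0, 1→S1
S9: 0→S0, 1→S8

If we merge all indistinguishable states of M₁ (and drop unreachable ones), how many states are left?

5

Reachable states from the start: {S0,S1,S2,S3,S5,S6,S7,S8,S9}. Unreachable: {S4} — drop them.
Start with accepting vs non-accepting: {S1,S2,S3,S5,S7,S8,S9} | {S0,S6}.
On input 0, block {S1,S2,S3,S5,S7,S8,S9} splits into {S1,S2,S3,S5,S8,S9} and {S7}.
Refine {S0,S6} on symbol 0: members go to different blocks, giving {S0} and {S6}.
Refine {S1,S2,S3,S5,S8,S9} on symbol 0: members go to different blocks, giving {S1,S3,S8,S9} and {S2,S5}.
The partition is now stable with 5 blocks: {S1,S3,S8,S9} | {S0} | {S7} | {S6} | {S2,S5}.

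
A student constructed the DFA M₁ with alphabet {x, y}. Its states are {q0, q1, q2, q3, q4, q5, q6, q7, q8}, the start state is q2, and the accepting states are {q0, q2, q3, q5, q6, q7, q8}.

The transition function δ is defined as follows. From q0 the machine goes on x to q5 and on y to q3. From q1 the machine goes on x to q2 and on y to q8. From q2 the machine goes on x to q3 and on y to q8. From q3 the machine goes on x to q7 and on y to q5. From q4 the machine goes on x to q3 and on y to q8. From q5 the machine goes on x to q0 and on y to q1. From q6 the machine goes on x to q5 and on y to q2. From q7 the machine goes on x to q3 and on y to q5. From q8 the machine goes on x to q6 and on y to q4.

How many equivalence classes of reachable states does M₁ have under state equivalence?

Initial partition by acceptance: {q0,q2,q3,q5,q6,q7,q8} | {q1,q4}.
Split {q0,q2,q3,q5,q6,q7,q8} by δ(·,y) → {q0,q2,q3,q6,q7} and {q5,q8}.
Split {q0,q2,q3,q6,q7} by δ(·,x) → {q2,q3,q7} and {q0,q6}.
No further refinement is possible. Final partition (4 blocks): {q2,q3,q7} | {q1,q4} | {q5,q8} | {q0,q6}.

4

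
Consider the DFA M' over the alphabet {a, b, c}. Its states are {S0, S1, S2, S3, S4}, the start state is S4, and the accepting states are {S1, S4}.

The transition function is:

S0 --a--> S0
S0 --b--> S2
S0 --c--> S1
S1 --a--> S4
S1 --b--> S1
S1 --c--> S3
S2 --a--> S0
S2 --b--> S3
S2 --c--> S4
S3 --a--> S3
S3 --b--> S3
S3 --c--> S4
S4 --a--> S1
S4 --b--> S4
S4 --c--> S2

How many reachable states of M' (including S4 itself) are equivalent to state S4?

2

Every state is reachable, so we keep all 5.
P0 = {S1,S4} | {S0,S2,S3}.
No further refinement is possible. Final partition (2 blocks): {S1,S4} | {S0,S2,S3}.
The equivalence class containing S4 is {S1,S4}, of size 2.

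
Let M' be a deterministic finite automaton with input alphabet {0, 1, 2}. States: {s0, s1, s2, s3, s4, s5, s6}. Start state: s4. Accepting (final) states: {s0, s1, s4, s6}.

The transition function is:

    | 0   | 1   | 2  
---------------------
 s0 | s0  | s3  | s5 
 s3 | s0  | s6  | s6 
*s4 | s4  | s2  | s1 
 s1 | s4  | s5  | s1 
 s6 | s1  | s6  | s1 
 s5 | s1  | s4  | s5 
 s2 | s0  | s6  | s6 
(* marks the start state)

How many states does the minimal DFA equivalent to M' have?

Every state is reachable, so we keep all 7.
Start with accepting vs non-accepting: {s0,s1,s4,s6} | {s2,s3,s5}.
Refine {s0,s1,s4,s6} on symbol 1: members go to different blocks, giving {s0,s1,s4} and {s6}.
Split {s0,s1,s4} by δ(·,2) → {s1,s4} and {s0}.
Refine {s2,s3,s5} on symbol 0: members go to different blocks, giving {s2,s3} and {s5}.
Split {s1,s4} by δ(·,1) → {s1} and {s4}.
No further refinement is possible. Final partition (6 blocks): {s1} | {s2,s3} | {s6} | {s0} | {s5} | {s4}.

6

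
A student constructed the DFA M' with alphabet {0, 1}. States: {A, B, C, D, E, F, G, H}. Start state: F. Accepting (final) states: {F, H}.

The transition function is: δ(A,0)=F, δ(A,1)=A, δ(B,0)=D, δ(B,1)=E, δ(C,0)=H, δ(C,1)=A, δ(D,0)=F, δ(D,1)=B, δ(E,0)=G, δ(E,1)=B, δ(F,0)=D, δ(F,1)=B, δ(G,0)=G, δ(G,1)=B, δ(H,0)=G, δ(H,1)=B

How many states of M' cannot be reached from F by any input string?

3

BFS from F reaches {B, D, E, F, G}; the 3 state(s) A, C, H are never visited.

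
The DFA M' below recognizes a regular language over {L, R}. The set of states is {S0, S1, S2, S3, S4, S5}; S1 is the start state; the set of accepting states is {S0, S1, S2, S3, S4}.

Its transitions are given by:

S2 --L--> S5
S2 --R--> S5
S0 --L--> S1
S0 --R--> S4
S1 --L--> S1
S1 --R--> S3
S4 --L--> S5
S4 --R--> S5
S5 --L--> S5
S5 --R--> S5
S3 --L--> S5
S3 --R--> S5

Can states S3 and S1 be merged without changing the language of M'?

No

States {S0,S2,S4} cannot be reached from the start state, so discard them.
Initial partition by acceptance: {S1,S3} | {S5}.
Refine {S1,S3} on symbol L: members go to different blocks, giving {S1} and {S3}.
The partition is now stable with 3 blocks: {S1} | {S5} | {S3}.
S3 and S1 end up in different blocks, so they are distinguishable. For instance, the string 'L' is accepted from only S1.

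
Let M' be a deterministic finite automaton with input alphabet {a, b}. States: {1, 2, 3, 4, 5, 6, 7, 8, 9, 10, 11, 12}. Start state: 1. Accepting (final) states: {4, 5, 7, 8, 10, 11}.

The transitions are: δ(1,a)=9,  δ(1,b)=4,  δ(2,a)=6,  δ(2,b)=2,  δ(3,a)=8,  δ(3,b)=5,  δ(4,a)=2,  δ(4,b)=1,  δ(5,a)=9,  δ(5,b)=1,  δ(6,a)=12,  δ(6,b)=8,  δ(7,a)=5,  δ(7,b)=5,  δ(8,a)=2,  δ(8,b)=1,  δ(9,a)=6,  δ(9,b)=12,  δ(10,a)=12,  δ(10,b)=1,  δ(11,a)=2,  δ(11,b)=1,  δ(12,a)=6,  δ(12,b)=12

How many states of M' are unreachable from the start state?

5

BFS from 1 reaches {1, 2, 4, 6, 8, 9, 12}; the 5 state(s) 3, 5, 7, 10, 11 are never visited.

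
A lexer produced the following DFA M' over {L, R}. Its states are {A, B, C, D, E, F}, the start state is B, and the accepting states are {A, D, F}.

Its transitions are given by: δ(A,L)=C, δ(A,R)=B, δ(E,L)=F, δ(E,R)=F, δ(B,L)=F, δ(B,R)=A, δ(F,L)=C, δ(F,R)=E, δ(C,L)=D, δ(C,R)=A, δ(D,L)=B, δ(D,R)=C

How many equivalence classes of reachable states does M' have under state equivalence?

2

Start with accepting vs non-accepting: {A,D,F} | {B,C,E}.
Stable partition: {A,D,F} | {B,C,E} — 2 equivalence classes.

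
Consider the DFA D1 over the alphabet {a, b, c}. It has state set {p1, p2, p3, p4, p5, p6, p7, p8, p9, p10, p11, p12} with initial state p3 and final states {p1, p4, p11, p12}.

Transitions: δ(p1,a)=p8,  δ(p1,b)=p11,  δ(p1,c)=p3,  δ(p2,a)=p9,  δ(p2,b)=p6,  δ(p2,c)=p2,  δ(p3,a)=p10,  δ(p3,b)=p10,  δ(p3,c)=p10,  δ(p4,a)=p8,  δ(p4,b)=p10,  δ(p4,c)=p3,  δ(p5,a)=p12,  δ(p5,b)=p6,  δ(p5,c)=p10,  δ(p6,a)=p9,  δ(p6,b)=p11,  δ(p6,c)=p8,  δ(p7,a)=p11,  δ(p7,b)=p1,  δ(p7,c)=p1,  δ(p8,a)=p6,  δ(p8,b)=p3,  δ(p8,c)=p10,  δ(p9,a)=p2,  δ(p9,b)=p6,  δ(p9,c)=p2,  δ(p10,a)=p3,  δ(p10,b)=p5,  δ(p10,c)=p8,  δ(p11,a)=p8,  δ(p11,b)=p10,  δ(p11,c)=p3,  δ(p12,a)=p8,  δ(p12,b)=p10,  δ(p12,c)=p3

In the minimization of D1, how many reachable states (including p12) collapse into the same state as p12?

2

States {p1,p4,p7} cannot be reached from the start state, so discard them.
Initial partition by acceptance: {p11,p12} | {p2,p3,p5,p6,p8,p9,p10}.
Split {p2,p3,p5,p6,p8,p9,p10} by δ(·,a) → {p2,p3,p6,p8,p9,p10} and {p5}.
On input b, block {p2,p3,p6,p8,p9,p10} splits into {p2,p3,p8,p9} and {p6} and {p10}.
On input a, block {p2,p3,p8,p9} splits into {p2,p9} and {p3} and {p8}.
Stable partition: {p11,p12} | {p2,p9} | {p5} | {p6} | {p10} | {p3} | {p8} — 7 equivalence classes.
The equivalence class containing p12 is {p11,p12}, of size 2.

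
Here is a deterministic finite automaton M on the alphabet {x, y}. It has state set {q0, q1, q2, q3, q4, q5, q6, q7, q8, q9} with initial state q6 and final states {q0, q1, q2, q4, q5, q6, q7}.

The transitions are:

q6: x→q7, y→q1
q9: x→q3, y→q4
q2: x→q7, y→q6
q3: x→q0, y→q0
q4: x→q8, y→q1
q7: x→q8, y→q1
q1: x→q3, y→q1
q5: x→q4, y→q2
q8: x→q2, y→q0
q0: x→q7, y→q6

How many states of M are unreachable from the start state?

3

No path from q6 leads to q4, q5, q9; the other 7 states are all reachable.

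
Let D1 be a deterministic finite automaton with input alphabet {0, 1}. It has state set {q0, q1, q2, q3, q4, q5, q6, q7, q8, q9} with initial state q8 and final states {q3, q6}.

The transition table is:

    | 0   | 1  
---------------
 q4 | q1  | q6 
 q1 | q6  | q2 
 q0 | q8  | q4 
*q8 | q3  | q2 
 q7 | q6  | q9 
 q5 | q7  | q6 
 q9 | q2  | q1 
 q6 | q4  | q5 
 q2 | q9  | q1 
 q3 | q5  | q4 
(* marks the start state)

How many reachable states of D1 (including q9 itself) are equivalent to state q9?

States {q0} cannot be reached from the start state, so discard them.
P0 = {q3,q6} | {q1,q2,q4,q5,q7,q8,q9}.
Split {q1,q2,q4,q5,q7,q8,q9} by δ(·,0) → {q2,q4,q5,q9} and {q1,q7,q8}.
On input 0, block {q2,q4,q5,q9} splits into {q2,q9} and {q4,q5}.
The partition is now stable with 4 blocks: {q3,q6} | {q2,q9} | {q1,q7,q8} | {q4,q5}.
The equivalence class containing q9 is {q2,q9}, of size 2.

2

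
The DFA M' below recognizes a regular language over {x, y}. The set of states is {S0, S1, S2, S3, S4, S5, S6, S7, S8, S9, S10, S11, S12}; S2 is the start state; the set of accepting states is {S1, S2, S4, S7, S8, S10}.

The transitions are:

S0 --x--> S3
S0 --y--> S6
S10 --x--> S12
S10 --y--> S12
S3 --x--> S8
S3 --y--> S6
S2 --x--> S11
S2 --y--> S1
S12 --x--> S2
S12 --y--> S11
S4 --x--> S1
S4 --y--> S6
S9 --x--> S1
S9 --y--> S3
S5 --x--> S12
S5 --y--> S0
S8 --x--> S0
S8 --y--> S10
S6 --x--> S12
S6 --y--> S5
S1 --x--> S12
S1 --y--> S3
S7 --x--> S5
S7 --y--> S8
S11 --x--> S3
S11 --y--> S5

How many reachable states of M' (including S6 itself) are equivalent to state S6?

4

States {S4,S7,S9} cannot be reached from the start state, so discard them.
P0 = {S1,S2,S8,S10} | {S0,S3,S5,S6,S11,S12}.
Refine {S1,S2,S8,S10} on symbol y: members go to different blocks, giving {S1,S10} and {S2,S8}.
Refine {S0,S3,S5,S6,S11,S12} on symbol x: members go to different blocks, giving {S0,S5,S6,S11} and {S3,S12}.
The partition is now stable with 4 blocks: {S1,S10} | {S0,S5,S6,S11} | {S2,S8} | {S3,S12}.
The equivalence class containing S6 is {S0,S5,S6,S11}, of size 4.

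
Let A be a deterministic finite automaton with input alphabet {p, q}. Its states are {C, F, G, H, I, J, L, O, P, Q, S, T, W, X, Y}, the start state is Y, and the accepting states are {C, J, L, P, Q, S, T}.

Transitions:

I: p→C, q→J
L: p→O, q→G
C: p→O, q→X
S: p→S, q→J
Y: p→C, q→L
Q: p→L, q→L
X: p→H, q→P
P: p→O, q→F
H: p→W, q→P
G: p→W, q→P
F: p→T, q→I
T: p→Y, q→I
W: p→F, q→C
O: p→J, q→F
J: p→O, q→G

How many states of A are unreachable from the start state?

Starting at Y and following transitions, the reachable set is {C, F, G, H, I, J, L, O, P, T, W, X, Y}. That leaves Q, S unreachable — 2 in total.

2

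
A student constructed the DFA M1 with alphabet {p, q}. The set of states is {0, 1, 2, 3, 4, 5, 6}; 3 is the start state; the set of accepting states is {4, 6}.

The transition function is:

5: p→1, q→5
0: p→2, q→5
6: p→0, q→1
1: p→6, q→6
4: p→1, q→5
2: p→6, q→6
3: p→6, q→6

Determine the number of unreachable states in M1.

No path from 3 leads to 4; the other 6 states are all reachable.

1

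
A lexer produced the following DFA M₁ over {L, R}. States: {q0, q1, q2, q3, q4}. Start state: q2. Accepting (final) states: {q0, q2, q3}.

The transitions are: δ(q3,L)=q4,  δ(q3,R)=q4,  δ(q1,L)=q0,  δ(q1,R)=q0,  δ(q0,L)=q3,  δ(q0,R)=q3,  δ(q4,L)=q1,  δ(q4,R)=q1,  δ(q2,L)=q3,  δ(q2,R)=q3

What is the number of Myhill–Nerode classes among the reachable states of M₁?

4

Initial partition by acceptance: {q0,q2,q3} | {q1,q4}.
On input L, block {q0,q2,q3} splits into {q0,q2} and {q3}.
On input L, block {q1,q4} splits into {q1} and {q4}.
Stable partition: {q0,q2} | {q1} | {q3} | {q4} — 4 equivalence classes.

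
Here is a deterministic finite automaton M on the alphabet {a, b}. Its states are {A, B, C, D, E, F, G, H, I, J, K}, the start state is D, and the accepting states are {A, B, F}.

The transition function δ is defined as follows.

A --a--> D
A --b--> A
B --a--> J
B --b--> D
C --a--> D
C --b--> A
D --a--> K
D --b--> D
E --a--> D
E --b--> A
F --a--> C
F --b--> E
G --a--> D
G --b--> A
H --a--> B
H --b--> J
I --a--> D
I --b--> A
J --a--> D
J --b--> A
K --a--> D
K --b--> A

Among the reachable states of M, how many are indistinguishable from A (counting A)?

States {B,C,E,F,G,H,I,J} cannot be reached from the start state, so discard them.
P0 = {A} | {D,K}.
On input b, block {D,K} splits into {D} and {K}.
No further refinement is possible. Final partition (3 blocks): {A} | {D} | {K}.
The equivalence class containing A is {A}, of size 1.

1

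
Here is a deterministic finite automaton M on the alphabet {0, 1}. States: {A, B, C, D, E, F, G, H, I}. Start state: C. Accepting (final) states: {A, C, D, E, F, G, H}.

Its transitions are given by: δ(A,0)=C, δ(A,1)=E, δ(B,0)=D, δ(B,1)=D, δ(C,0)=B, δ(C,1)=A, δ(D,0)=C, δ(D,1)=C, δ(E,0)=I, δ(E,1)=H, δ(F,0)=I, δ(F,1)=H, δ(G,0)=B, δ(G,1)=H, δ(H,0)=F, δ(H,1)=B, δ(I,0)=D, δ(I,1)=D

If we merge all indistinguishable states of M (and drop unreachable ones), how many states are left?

First remove the unreachable states {G}; 8 states remain.
Start with accepting vs non-accepting: {A,C,D,E,F,H} | {B,I}.
Split {A,C,D,E,F,H} by δ(·,0) → {A,D,H} and {C,E,F}.
On input 1, block {A,D,H} splits into {A,D} and {H}.
Refine {C,E,F} on symbol 1: members go to different blocks, giving {E,F} and {C}.
Split {A,D} by δ(·,1) → {A} and {D}.
Stable partition: {A} | {B,I} | {E,F} | {H} | {C} | {D} — 6 equivalence classes.

6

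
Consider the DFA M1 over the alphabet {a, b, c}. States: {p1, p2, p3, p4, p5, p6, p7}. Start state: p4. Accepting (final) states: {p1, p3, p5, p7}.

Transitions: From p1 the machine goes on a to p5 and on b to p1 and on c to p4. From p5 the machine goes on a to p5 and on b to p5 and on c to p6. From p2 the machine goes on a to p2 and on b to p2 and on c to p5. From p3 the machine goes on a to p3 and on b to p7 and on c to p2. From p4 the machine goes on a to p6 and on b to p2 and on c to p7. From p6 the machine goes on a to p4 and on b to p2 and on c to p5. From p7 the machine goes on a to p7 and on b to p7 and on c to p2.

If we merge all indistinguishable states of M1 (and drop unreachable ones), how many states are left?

2

Reachable states from the start: {p2,p4,p5,p6,p7}. Unreachable: {p1,p3} — drop them.
P0 = {p5,p7} | {p2,p4,p6}.
No further refinement is possible. Final partition (2 blocks): {p5,p7} | {p2,p4,p6}.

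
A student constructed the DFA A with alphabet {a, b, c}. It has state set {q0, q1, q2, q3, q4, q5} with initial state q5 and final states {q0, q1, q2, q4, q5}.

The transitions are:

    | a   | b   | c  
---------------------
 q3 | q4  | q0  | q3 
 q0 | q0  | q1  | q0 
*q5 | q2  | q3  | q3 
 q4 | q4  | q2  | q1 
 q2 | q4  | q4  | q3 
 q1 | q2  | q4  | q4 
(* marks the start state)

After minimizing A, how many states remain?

P0 = {q0,q1,q2,q4,q5} | {q3}.
Refine {q0,q1,q2,q4,q5} on symbol b: members go to different blocks, giving {q0,q1,q2,q4} and {q5}.
On input c, block {q0,q1,q2,q4} splits into {q0,q1,q4} and {q2}.
Refine {q0,q1,q4} on symbol a: members go to different blocks, giving {q0,q4} and {q1}.
Split {q0,q4} by δ(·,b) → {q0} and {q4}.
Stable partition: {q0} | {q3} | {q5} | {q2} | {q1} | {q4} — 6 equivalence classes.

6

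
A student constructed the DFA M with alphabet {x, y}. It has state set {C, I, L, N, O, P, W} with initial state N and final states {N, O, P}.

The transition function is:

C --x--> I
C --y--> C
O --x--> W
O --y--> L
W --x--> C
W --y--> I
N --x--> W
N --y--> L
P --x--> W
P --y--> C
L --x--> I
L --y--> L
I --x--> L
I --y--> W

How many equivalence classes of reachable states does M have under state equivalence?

Reachable states from the start: {C,I,L,N,W}. Unreachable: {O,P} — drop them.
Start with accepting vs non-accepting: {N} | {C,I,L,W}.
Stable partition: {N} | {C,I,L,W} — 2 equivalence classes.

2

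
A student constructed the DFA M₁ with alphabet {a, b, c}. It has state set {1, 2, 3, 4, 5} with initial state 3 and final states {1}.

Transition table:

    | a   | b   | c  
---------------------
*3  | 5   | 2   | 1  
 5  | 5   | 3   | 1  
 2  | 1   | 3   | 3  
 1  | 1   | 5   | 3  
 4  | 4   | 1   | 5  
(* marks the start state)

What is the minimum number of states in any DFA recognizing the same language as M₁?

4

Reachable states from the start: {1,2,3,5}. Unreachable: {4} — drop them.
Initial partition by acceptance: {1} | {2,3,5}.
On input a, block {2,3,5} splits into {3,5} and {2}.
On input b, block {3,5} splits into {3} and {5}.
No further refinement is possible. Final partition (4 blocks): {1} | {3} | {2} | {5}.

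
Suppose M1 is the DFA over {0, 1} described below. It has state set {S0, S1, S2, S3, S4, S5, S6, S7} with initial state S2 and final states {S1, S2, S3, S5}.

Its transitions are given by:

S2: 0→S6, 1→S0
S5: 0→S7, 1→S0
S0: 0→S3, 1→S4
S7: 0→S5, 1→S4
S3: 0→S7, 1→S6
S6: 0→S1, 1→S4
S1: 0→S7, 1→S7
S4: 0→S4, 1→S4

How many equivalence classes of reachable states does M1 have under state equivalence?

Start with accepting vs non-accepting: {S1,S2,S3,S5} | {S0,S4,S6,S7}.
Refine {S0,S4,S6,S7} on symbol 0: members go to different blocks, giving {S0,S6,S7} and {S4}.
Stable partition: {S1,S2,S3,S5} | {S0,S6,S7} | {S4} — 3 equivalence classes.

3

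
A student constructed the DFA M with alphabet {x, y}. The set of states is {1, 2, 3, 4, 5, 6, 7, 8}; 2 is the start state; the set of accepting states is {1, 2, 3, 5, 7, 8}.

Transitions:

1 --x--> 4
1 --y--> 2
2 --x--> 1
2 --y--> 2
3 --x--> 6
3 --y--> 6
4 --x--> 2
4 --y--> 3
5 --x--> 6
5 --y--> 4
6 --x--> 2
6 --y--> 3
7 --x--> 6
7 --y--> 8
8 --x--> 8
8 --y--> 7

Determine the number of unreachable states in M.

3

BFS from 2 reaches {1, 2, 3, 4, 6}; the 3 state(s) 5, 7, 8 are never visited.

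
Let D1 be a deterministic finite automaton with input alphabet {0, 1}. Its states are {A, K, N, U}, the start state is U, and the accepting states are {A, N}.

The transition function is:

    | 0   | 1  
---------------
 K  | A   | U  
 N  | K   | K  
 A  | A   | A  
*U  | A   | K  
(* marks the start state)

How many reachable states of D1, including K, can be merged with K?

States {N} cannot be reached from the start state, so discard them.
Initial partition by acceptance: {A} | {K,U}.
Stable partition: {A} | {K,U} — 2 equivalence classes.
The equivalence class containing K is {K,U}, of size 2.

2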